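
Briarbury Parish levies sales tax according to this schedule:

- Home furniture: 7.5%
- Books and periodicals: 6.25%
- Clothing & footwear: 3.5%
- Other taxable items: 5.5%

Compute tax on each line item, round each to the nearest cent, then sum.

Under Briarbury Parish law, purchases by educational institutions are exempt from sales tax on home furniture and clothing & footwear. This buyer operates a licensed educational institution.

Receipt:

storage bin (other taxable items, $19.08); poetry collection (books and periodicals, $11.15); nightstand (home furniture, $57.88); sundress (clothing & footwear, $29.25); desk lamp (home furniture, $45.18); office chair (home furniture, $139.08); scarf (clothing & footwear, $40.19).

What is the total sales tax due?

$1.75

Storage bin $19.08: other taxable items → 5.5% → $1.05
Poetry collection $11.15: books and periodicals → 6.25% → $0.70
Nightstand $57.88: home furniture, buyer-exempt → 0% → $0.00
Sundress $29.25: clothing & footwear, buyer-exempt → 0% → $0.00
Desk lamp $45.18: home furniture, buyer-exempt → 0% → $0.00
Office chair $139.08: home furniture, buyer-exempt → 0% → $0.00
Scarf $40.19: clothing & footwear, buyer-exempt → 0% → $0.00
Total tax = $1.05 + $0.70 = $1.75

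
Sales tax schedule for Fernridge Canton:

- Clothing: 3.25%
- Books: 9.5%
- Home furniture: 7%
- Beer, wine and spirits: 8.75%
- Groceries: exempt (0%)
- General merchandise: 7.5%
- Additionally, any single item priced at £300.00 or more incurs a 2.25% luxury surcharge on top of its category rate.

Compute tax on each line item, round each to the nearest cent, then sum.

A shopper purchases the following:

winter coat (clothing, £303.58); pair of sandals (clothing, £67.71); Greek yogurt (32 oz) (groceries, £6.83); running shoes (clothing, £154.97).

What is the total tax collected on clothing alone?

Winter coat £303.58: clothing → 3.25% + 2.25% surcharge = 5.5% → £16.70
Pair of sandals £67.71: clothing → 3.25% → £2.20
Running shoes £154.97: clothing → 3.25% → £5.04
Tax on clothing = £16.70 + £2.20 + £5.04 = £23.94

£23.94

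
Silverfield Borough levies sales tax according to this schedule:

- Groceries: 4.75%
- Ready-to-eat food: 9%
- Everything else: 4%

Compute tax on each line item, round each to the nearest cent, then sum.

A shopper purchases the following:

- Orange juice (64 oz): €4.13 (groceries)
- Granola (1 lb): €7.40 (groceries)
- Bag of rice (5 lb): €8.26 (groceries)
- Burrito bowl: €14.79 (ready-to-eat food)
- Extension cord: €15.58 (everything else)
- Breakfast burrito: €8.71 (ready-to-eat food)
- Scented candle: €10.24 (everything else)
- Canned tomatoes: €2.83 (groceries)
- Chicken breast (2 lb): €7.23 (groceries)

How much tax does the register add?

Orange juice (64 oz) €4.13: groceries → 4.75% → €0.20
Granola (1 lb) €7.40: groceries → 4.75% → €0.35
Bag of rice (5 lb) €8.26: groceries → 4.75% → €0.39
Burrito bowl €14.79: ready-to-eat food → 9% → €1.33
Extension cord €15.58: everything else → 4% → €0.62
Breakfast burrito €8.71: ready-to-eat food → 9% → €0.78
Scented candle €10.24: everything else → 4% → €0.41
Canned tomatoes €2.83: groceries → 4.75% → €0.13
Chicken breast (2 lb) €7.23: groceries → 4.75% → €0.34
Total tax = €0.20 + €0.35 + €0.39 + €1.33 + €0.62 + €0.78 + €0.41 + €0.13 + €0.34 = €4.55

€4.55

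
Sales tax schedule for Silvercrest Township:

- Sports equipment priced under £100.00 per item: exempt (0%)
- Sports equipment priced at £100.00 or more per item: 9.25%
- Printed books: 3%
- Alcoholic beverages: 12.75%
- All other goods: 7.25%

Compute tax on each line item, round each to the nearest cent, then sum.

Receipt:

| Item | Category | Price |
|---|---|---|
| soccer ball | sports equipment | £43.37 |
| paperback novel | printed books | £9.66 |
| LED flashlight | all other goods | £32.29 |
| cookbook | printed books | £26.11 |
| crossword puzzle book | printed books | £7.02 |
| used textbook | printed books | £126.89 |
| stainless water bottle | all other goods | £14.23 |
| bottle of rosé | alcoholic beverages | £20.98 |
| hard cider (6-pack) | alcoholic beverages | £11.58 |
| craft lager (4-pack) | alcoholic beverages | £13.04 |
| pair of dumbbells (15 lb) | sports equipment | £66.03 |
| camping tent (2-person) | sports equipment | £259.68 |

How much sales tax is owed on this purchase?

Soccer ball £43.37: sports equipment, under £100.00 → 0% → £0.00
Paperback novel £9.66: printed books → 3% → £0.29
LED flashlight £32.29: all other goods → 7.25% → £2.34
Cookbook £26.11: printed books → 3% → £0.78
Crossword puzzle book £7.02: printed books → 3% → £0.21
Used textbook £126.89: printed books → 3% → £3.81
Stainless water bottle £14.23: all other goods → 7.25% → £1.03
Bottle of rosé £20.98: alcoholic beverages → 12.75% → £2.67
Hard cider (6-pack) £11.58: alcoholic beverages → 12.75% → £1.48
Craft lager (4-pack) £13.04: alcoholic beverages → 12.75% → £1.66
Pair of dumbbells (15 lb) £66.03: sports equipment, under £100.00 → 0% → £0.00
Camping tent (2-person) £259.68: sports equipment, £100.00 or more → 9.25% → £24.02
Total tax = £0.29 + £2.34 + £0.78 + £0.21 + £3.81 + £1.03 + £2.67 + £1.48 + £1.66 + £24.02 = £38.29

£38.29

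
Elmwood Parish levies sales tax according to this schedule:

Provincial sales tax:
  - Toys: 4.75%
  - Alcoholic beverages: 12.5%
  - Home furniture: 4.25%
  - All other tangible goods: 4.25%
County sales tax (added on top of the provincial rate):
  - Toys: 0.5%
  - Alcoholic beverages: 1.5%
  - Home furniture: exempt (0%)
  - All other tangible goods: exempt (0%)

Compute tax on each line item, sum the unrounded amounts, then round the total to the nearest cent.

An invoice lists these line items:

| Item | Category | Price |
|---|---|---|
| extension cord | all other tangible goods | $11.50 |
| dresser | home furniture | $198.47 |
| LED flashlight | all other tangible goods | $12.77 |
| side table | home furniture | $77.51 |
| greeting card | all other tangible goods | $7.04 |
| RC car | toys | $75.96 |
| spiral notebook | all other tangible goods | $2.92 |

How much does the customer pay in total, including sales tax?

$403.34

Extension cord $11.50: all other tangible goods → 4.25% + 0% county = 4.25% → $0.48875
Dresser $198.47: home furniture → 4.25% + 0% county = 4.25% → $8.434975
LED flashlight $12.77: all other tangible goods → 4.25% + 0% county = 4.25% → $0.542725
Side table $77.51: home furniture → 4.25% + 0% county = 4.25% → $3.294175
Greeting card $7.04: all other tangible goods → 4.25% + 0% county = 4.25% → $0.2992
RC car $75.96: toys → 4.75% + 0.5% county = 5.25% → $3.9879
Spiral notebook $2.92: all other tangible goods → 4.25% + 0% county = 4.25% → $0.1241
Subtotal = $386.17; unrounded tax = $17.171825 → $17.17; total due = $403.34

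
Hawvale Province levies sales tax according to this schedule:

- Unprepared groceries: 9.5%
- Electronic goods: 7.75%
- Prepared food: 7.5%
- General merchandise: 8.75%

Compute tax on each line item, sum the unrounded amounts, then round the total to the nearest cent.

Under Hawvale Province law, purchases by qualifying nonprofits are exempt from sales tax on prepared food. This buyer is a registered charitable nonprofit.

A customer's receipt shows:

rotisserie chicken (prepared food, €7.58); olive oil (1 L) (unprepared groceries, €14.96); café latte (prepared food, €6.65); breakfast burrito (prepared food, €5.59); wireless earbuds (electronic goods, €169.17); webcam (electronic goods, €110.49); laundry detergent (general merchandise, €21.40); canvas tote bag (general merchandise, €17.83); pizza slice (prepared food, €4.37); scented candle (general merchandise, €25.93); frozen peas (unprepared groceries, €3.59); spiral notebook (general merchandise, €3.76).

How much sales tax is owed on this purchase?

Rotisserie chicken €7.58: prepared food, buyer-exempt → 0% → €0.00
Olive oil (1 L) €14.96: unprepared groceries → 9.5% → €1.4212
Café latte €6.65: prepared food, buyer-exempt → 0% → €0.00
Breakfast burrito €5.59: prepared food, buyer-exempt → 0% → €0.00
Wireless earbuds €169.17: electronic goods → 7.75% → €13.110675
Webcam €110.49: electronic goods → 7.75% → €8.562975
Laundry detergent €21.40: general merchandise → 8.75% → €1.8725
Canvas tote bag €17.83: general merchandise → 8.75% → €1.560125
Pizza slice €4.37: prepared food, buyer-exempt → 0% → €0.00
Scented candle €25.93: general merchandise → 8.75% → €2.268875
Frozen peas €3.59: unprepared groceries → 9.5% → €0.34105
Spiral notebook €3.76: general merchandise → 8.75% → €0.329
Unrounded tax sum = €29.4664 → €29.47

€29.47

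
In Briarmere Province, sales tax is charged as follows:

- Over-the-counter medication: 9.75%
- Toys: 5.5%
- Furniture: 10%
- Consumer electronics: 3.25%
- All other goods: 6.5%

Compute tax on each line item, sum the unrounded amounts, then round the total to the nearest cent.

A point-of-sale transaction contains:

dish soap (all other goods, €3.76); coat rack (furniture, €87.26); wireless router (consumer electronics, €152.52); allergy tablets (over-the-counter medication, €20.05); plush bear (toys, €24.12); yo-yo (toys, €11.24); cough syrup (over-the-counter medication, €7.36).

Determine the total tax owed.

€18.54

Dish soap €3.76: all other goods → 6.5% → €0.2444
Coat rack €87.26: furniture → 10% → €8.726
Wireless router €152.52: consumer electronics → 3.25% → €4.9569
Allergy tablets €20.05: over-the-counter medication → 9.75% → €1.954875
Plush bear €24.12: toys → 5.5% → €1.3266
Yo-yo €11.24: toys → 5.5% → €0.6182
Cough syrup €7.36: over-the-counter medication → 9.75% → €0.7176
Unrounded tax sum = €18.544575 → €18.54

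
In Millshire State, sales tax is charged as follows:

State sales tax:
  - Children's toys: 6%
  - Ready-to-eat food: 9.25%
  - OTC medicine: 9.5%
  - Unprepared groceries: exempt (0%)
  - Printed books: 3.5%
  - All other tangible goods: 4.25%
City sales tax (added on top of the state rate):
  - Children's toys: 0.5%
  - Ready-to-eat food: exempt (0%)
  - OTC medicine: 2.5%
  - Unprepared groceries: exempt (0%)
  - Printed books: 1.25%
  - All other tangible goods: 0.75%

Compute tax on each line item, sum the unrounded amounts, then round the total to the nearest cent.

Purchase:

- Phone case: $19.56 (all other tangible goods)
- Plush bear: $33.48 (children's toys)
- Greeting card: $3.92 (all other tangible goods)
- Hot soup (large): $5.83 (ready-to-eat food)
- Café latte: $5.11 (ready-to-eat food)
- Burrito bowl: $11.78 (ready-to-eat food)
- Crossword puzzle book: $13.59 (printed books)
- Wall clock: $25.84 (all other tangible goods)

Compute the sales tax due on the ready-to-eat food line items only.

Hot soup (large) $5.83: ready-to-eat food → 9.25% + 0% city = 9.25% → $0.539275
Café latte $5.11: ready-to-eat food → 9.25% + 0% city = 9.25% → $0.472675
Burrito bowl $11.78: ready-to-eat food → 9.25% + 0% city = 9.25% → $1.08965
Tax on ready-to-eat food: unrounded sum = $2.1016 → $2.10

$2.10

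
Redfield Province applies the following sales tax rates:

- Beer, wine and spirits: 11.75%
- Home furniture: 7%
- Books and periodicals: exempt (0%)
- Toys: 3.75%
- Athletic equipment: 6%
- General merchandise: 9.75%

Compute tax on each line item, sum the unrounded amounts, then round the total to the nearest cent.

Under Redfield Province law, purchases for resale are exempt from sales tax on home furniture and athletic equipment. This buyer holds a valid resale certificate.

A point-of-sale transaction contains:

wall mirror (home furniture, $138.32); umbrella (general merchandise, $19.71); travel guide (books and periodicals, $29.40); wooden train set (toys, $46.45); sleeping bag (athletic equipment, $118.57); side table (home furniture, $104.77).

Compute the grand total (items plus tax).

$460.88

Wall mirror $138.32: home furniture, buyer-exempt → 0% → $0.00
Umbrella $19.71: general merchandise → 9.75% → $1.921725
Travel guide $29.40: books and periodicals → 0% → $0.00
Wooden train set $46.45: toys → 3.75% → $1.741875
Sleeping bag $118.57: athletic equipment, buyer-exempt → 0% → $0.00
Side table $104.77: home furniture, buyer-exempt → 0% → $0.00
Subtotal = $457.22; unrounded tax = $3.6636 → $3.66; total due = $460.88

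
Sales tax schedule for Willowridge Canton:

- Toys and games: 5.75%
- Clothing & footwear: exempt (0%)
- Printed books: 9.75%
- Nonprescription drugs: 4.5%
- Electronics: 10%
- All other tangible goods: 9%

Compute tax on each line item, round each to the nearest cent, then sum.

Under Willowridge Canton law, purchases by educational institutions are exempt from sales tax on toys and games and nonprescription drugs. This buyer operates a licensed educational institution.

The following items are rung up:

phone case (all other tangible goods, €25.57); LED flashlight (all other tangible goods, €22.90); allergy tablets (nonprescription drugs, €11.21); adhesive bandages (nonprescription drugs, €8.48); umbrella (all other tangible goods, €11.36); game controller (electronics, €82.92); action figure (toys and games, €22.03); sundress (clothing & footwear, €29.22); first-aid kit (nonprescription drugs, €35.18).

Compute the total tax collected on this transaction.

€13.67

Phone case €25.57: all other tangible goods → 9% → €2.30
LED flashlight €22.90: all other tangible goods → 9% → €2.06
Allergy tablets €11.21: nonprescription drugs, buyer-exempt → 0% → €0.00
Adhesive bandages €8.48: nonprescription drugs, buyer-exempt → 0% → €0.00
Umbrella €11.36: all other tangible goods → 9% → €1.02
Game controller €82.92: electronics → 10% → €8.29
Action figure €22.03: toys and games, buyer-exempt → 0% → €0.00
Sundress €29.22: clothing & footwear → 0% → €0.00
First-aid kit €35.18: nonprescription drugs, buyer-exempt → 0% → €0.00
Total tax = €2.30 + €2.06 + €1.02 + €8.29 = €13.67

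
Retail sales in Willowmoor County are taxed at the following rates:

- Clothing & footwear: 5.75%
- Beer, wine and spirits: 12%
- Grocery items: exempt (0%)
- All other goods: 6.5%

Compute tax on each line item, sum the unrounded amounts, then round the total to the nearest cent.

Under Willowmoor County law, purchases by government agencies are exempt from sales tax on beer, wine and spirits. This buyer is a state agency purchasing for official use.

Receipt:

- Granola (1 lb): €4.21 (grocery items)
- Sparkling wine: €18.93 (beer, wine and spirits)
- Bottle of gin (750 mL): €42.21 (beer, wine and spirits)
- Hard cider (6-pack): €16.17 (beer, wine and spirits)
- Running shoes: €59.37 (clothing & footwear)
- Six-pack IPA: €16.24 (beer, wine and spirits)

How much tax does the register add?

Granola (1 lb) €4.21: grocery items → 0% → €0.00
Sparkling wine €18.93: beer, wine and spirits, buyer-exempt → 0% → €0.00
Bottle of gin (750 mL) €42.21: beer, wine and spirits, buyer-exempt → 0% → €0.00
Hard cider (6-pack) €16.17: beer, wine and spirits, buyer-exempt → 0% → €0.00
Running shoes €59.37: clothing & footwear → 5.75% → €3.413775
Six-pack IPA €16.24: beer, wine and spirits, buyer-exempt → 0% → €0.00
Unrounded tax sum = €3.413775 → €3.41

€3.41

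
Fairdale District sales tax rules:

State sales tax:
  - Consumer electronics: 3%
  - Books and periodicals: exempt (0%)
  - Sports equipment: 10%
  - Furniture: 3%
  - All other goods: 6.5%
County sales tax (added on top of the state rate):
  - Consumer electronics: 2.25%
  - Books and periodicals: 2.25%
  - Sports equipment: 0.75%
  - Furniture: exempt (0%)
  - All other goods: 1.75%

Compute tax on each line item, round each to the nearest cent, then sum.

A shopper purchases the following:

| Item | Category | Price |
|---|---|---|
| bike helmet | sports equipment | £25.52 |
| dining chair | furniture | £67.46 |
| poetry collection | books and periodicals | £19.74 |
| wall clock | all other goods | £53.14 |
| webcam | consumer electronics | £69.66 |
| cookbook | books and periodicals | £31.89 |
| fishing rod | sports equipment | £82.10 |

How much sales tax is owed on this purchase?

£22.79

Bike helmet £25.52: sports equipment → 10% + 0.75% county = 10.75% → £2.74
Dining chair £67.46: furniture → 3% + 0% county = 3% → £2.02
Poetry collection £19.74: books and periodicals → 0% + 2.25% county = 2.25% → £0.44
Wall clock £53.14: all other goods → 6.5% + 1.75% county = 8.25% → £4.38
Webcam £69.66: consumer electronics → 3% + 2.25% county = 5.25% → £3.66
Cookbook £31.89: books and periodicals → 0% + 2.25% county = 2.25% → £0.72
Fishing rod £82.10: sports equipment → 10% + 0.75% county = 10.75% → £8.83
Total tax = £2.74 + £2.02 + £0.44 + £4.38 + £3.66 + £0.72 + £8.83 = £22.79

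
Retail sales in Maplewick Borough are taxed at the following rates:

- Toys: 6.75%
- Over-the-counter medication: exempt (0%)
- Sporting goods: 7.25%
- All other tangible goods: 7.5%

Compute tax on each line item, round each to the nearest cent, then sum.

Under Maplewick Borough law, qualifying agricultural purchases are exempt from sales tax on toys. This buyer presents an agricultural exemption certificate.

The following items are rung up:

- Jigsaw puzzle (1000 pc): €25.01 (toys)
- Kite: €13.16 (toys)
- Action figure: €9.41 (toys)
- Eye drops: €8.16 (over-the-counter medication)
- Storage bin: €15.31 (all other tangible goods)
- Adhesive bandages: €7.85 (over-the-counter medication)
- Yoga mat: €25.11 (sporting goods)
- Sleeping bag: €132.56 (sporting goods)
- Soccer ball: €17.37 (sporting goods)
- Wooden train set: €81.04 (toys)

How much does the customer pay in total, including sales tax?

Jigsaw puzzle (1000 pc) €25.01: toys, buyer-exempt → 0% → €0.00
Kite €13.16: toys, buyer-exempt → 0% → €0.00
Action figure €9.41: toys, buyer-exempt → 0% → €0.00
Eye drops €8.16: over-the-counter medication → 0% → €0.00
Storage bin €15.31: all other tangible goods → 7.5% → €1.15
Adhesive bandages €7.85: over-the-counter medication → 0% → €0.00
Yoga mat €25.11: sporting goods → 7.25% → €1.82
Sleeping bag €132.56: sporting goods → 7.25% → €9.61
Soccer ball €17.37: sporting goods → 7.25% → €1.26
Wooden train set €81.04: toys, buyer-exempt → 0% → €0.00
Subtotal = €334.98; tax = €13.84; total due = €348.82

€348.82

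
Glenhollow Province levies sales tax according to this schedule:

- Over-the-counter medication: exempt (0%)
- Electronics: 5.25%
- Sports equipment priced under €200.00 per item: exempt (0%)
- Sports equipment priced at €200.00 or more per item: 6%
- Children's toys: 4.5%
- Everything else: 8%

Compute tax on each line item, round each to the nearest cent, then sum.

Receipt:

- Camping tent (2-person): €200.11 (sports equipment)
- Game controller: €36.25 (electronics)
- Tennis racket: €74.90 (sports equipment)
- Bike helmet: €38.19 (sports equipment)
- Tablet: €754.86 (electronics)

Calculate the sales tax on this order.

Camping tent (2-person) €200.11: sports equipment, €200.00 or more → 6% → €12.01
Game controller €36.25: electronics → 5.25% → €1.90
Tennis racket €74.90: sports equipment, under €200.00 → 0% → €0.00
Bike helmet €38.19: sports equipment, under €200.00 → 0% → €0.00
Tablet €754.86: electronics → 5.25% → €39.63
Total tax = €12.01 + €1.90 + €39.63 = €53.54

€53.54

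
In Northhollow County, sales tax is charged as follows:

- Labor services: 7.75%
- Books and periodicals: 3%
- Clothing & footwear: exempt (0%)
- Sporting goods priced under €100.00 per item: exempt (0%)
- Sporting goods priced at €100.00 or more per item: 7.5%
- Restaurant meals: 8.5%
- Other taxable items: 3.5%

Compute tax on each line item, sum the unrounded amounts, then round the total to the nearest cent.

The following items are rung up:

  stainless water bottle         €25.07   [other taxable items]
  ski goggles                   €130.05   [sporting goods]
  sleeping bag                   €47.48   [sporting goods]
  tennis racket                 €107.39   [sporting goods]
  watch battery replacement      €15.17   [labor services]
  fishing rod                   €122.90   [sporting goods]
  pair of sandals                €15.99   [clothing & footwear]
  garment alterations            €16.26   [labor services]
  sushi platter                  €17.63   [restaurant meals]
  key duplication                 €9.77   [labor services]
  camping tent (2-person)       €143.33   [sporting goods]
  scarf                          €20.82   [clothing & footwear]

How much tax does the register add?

€43.34

Stainless water bottle €25.07: other taxable items → 3.5% → €0.87745
Ski goggles €130.05: sporting goods, €100.00 or more → 7.5% → €9.75375
Sleeping bag €47.48: sporting goods, under €100.00 → 0% → €0.00
Tennis racket €107.39: sporting goods, €100.00 or more → 7.5% → €8.05425
Watch battery replacement €15.17: labor services → 7.75% → €1.175675
Fishing rod €122.90: sporting goods, €100.00 or more → 7.5% → €9.2175
Pair of sandals €15.99: clothing & footwear → 0% → €0.00
Garment alterations €16.26: labor services → 7.75% → €1.26015
Sushi platter €17.63: restaurant meals → 8.5% → €1.49855
Key duplication €9.77: labor services → 7.75% → €0.757175
Camping tent (2-person) €143.33: sporting goods, €100.00 or more → 7.5% → €10.74975
Scarf €20.82: clothing & footwear → 0% → €0.00
Unrounded tax sum = €43.34425 → €43.34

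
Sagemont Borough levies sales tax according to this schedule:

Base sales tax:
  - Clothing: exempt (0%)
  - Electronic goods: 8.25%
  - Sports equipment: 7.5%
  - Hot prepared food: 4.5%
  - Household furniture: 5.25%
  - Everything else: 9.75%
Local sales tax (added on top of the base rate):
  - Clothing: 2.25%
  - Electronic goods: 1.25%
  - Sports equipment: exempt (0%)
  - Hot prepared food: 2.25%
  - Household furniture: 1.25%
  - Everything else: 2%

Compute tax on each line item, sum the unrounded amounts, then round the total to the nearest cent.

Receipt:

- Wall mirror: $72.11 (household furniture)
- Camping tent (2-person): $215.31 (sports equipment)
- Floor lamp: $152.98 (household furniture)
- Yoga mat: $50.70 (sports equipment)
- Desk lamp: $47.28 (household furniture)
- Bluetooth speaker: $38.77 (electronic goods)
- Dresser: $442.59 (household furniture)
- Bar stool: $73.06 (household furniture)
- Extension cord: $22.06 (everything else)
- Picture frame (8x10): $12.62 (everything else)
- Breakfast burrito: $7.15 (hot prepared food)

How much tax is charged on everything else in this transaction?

$4.07

Extension cord $22.06: everything else → 9.75% + 2% local = 11.75% → $2.59205
Picture frame (8x10) $12.62: everything else → 9.75% + 2% local = 11.75% → $1.48285
Tax on everything else: unrounded sum = $4.0749 → $4.07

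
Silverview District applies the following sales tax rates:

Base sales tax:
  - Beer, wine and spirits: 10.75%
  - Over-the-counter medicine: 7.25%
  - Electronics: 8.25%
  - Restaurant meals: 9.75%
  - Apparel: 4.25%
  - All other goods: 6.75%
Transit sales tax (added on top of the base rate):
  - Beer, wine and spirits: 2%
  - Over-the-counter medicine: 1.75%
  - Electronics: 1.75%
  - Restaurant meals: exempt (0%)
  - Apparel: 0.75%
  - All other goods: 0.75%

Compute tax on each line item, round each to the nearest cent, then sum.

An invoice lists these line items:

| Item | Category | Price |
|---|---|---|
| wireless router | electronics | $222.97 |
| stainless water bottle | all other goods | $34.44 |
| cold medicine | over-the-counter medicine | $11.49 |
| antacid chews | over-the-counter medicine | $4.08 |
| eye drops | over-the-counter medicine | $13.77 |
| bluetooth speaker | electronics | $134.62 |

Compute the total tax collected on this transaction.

$40.98

Wireless router $222.97: electronics → 8.25% + 1.75% transit = 10% → $22.30
Stainless water bottle $34.44: all other goods → 6.75% + 0.75% transit = 7.5% → $2.58
Cold medicine $11.49: over-the-counter medicine → 7.25% + 1.75% transit = 9% → $1.03
Antacid chews $4.08: over-the-counter medicine → 7.25% + 1.75% transit = 9% → $0.37
Eye drops $13.77: over-the-counter medicine → 7.25% + 1.75% transit = 9% → $1.24
Bluetooth speaker $134.62: electronics → 8.25% + 1.75% transit = 10% → $13.46
Total tax = $22.30 + $2.58 + $1.03 + $0.37 + $1.24 + $13.46 = $40.98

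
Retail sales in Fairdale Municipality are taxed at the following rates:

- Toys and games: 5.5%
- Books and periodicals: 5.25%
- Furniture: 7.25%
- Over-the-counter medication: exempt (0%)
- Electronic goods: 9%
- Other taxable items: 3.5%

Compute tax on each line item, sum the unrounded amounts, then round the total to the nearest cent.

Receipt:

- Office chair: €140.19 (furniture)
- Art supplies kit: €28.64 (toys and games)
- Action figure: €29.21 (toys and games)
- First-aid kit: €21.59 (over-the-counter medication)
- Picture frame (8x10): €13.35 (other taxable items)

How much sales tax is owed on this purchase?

Office chair €140.19: furniture → 7.25% → €10.163775
Art supplies kit €28.64: toys and games → 5.5% → €1.5752
Action figure €29.21: toys and games → 5.5% → €1.60655
First-aid kit €21.59: over-the-counter medication → 0% → €0.00
Picture frame (8x10) €13.35: other taxable items → 3.5% → €0.46725
Unrounded tax sum = €13.812775 → €13.81

€13.81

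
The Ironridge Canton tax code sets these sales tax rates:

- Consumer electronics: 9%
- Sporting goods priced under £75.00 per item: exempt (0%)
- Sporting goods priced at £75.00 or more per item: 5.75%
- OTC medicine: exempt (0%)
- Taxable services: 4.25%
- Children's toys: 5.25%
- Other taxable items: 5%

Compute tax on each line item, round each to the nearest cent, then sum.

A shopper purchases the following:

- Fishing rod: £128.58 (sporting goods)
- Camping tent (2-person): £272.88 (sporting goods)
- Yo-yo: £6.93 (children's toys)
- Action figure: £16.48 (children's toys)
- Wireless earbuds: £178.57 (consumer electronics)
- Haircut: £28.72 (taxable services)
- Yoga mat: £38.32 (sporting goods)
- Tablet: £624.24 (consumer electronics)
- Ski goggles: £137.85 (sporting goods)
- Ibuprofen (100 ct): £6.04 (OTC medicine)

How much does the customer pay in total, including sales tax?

£1544.32

Fishing rod £128.58: sporting goods, £75.00 or more → 5.75% → £7.39
Camping tent (2-person) £272.88: sporting goods, £75.00 or more → 5.75% → £15.69
Yo-yo £6.93: children's toys → 5.25% → £0.36
Action figure £16.48: children's toys → 5.25% → £0.87
Wireless earbuds £178.57: consumer electronics → 9% → £16.07
Haircut £28.72: taxable services → 4.25% → £1.22
Yoga mat £38.32: sporting goods, under £75.00 → 0% → £0.00
Tablet £624.24: consumer electronics → 9% → £56.18
Ski goggles £137.85: sporting goods, £75.00 or more → 5.75% → £7.93
Ibuprofen (100 ct) £6.04: OTC medicine → 0% → £0.00
Subtotal = £1438.61; tax = £105.71; total due = £1544.32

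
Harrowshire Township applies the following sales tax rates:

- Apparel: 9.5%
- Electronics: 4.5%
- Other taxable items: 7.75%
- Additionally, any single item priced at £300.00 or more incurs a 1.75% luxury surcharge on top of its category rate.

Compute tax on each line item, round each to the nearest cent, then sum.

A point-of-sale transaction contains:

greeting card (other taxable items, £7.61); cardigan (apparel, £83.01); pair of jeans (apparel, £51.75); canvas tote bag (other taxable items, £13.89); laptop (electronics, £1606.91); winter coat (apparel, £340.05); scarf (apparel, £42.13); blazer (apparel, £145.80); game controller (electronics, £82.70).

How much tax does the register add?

£174.74

Greeting card £7.61: other taxable items → 7.75% → £0.59
Cardigan £83.01: apparel → 9.5% → £7.89
Pair of jeans £51.75: apparel → 9.5% → £4.92
Canvas tote bag £13.89: other taxable items → 7.75% → £1.08
Laptop £1606.91: electronics → 4.5% + 1.75% surcharge = 6.25% → £100.43
Winter coat £340.05: apparel → 9.5% + 1.75% surcharge = 11.25% → £38.26
Scarf £42.13: apparel → 9.5% → £4.00
Blazer £145.80: apparel → 9.5% → £13.85
Game controller £82.70: electronics → 4.5% → £3.72
Total tax = £0.59 + £7.89 + £4.92 + £1.08 + £100.43 + £38.26 + £4.00 + £13.85 + £3.72 = £174.74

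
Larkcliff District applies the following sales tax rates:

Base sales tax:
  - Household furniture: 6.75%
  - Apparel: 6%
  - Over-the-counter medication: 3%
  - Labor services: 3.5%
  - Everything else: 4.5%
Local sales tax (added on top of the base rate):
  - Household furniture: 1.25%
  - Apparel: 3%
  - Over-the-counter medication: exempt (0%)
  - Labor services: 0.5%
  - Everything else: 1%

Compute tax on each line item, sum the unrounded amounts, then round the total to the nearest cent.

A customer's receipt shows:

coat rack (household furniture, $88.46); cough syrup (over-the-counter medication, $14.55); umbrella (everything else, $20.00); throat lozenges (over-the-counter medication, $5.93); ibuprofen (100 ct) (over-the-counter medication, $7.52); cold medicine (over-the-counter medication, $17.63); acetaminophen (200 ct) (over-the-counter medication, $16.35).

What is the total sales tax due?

Coat rack $88.46: household furniture → 6.75% + 1.25% local = 8% → $7.0768
Cough syrup $14.55: over-the-counter medication → 3% + 0% local = 3% → $0.4365
Umbrella $20.00: everything else → 4.5% + 1% local = 5.5% → $1.10
Throat lozenges $5.93: over-the-counter medication → 3% + 0% local = 3% → $0.1779
Ibuprofen (100 ct) $7.52: over-the-counter medication → 3% + 0% local = 3% → $0.2256
Cold medicine $17.63: over-the-counter medication → 3% + 0% local = 3% → $0.5289
Acetaminophen (200 ct) $16.35: over-the-counter medication → 3% + 0% local = 3% → $0.4905
Unrounded tax sum = $10.0362 → $10.04

$10.04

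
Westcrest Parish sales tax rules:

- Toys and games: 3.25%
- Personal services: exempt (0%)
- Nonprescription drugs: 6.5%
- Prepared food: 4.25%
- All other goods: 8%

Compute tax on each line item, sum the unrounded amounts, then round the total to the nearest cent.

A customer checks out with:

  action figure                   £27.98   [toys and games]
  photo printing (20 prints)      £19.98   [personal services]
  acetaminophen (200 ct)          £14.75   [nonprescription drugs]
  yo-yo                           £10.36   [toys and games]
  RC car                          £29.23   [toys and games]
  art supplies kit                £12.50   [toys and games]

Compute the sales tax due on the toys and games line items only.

£2.60

Action figure £27.98: toys and games → 3.25% → £0.90935
Yo-yo £10.36: toys and games → 3.25% → £0.3367
RC car £29.23: toys and games → 3.25% → £0.949975
Art supplies kit £12.50: toys and games → 3.25% → £0.40625
Tax on toys and games: unrounded sum = £2.602275 → £2.60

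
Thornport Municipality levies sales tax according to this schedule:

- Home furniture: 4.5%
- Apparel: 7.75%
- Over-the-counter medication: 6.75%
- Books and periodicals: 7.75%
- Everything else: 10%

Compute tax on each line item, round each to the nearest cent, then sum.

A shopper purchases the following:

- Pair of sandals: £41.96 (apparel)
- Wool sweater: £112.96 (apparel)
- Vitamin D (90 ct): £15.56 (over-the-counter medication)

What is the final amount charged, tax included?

Pair of sandals £41.96: apparel → 7.75% → £3.25
Wool sweater £112.96: apparel → 7.75% → £8.75
Vitamin D (90 ct) £15.56: over-the-counter medication → 6.75% → £1.05
Subtotal = £170.48; tax = £13.05; total due = £183.53

£183.53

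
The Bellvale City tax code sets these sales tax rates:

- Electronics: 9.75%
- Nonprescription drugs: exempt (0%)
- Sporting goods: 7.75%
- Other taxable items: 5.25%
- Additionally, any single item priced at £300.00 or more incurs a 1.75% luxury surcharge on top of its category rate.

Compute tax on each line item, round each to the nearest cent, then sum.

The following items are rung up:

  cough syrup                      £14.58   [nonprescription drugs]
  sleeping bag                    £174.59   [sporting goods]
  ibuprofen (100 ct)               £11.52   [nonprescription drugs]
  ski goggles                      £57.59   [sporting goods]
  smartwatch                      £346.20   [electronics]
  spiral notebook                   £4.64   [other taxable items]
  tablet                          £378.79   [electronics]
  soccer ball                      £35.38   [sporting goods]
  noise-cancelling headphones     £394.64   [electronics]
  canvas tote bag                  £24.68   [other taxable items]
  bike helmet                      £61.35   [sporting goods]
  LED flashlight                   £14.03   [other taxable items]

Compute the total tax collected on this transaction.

Cough syrup £14.58: nonprescription drugs → 0% → £0.00
Sleeping bag £174.59: sporting goods → 7.75% → £13.53
Ibuprofen (100 ct) £11.52: nonprescription drugs → 0% → £0.00
Ski goggles £57.59: sporting goods → 7.75% → £4.46
Smartwatch £346.20: electronics → 9.75% + 1.75% surcharge = 11.5% → £39.81
Spiral notebook £4.64: other taxable items → 5.25% → £0.24
Tablet £378.79: electronics → 9.75% + 1.75% surcharge = 11.5% → £43.56
Soccer ball £35.38: sporting goods → 7.75% → £2.74
Noise-cancelling headphones £394.64: electronics → 9.75% + 1.75% surcharge = 11.5% → £45.38
Canvas tote bag £24.68: other taxable items → 5.25% → £1.30
Bike helmet £61.35: sporting goods → 7.75% → £4.75
LED flashlight £14.03: other taxable items → 5.25% → £0.74
Total tax = £13.53 + £4.46 + £39.81 + £0.24 + £43.56 + £2.74 + £45.38 + £1.30 + £4.75 + £0.74 = £156.51

£156.51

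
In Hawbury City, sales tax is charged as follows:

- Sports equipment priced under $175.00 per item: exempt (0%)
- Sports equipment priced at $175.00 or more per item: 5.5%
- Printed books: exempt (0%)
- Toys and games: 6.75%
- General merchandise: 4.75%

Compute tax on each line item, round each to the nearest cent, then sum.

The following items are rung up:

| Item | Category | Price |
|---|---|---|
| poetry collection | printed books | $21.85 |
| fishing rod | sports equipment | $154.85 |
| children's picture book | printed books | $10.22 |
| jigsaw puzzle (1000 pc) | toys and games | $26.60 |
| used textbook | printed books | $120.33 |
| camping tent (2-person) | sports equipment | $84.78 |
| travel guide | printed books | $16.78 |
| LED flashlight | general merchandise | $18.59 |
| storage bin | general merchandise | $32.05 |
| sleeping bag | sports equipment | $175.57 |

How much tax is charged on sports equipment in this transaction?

$9.66

Fishing rod $154.85: sports equipment, under $175.00 → 0% → $0.00
Camping tent (2-person) $84.78: sports equipment, under $175.00 → 0% → $0.00
Sleeping bag $175.57: sports equipment, $175.00 or more → 5.5% → $9.66
Tax on sports equipment = $0.00 + $0.00 + $9.66 = $9.66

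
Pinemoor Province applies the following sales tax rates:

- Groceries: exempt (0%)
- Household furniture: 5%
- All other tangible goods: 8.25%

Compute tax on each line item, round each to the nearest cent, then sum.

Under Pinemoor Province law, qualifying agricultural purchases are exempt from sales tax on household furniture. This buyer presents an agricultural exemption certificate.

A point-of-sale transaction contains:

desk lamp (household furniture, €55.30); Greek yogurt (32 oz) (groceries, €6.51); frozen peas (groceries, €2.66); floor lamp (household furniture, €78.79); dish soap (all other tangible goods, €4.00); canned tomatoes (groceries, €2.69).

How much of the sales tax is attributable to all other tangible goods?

Dish soap €4.00: all other tangible goods → 8.25% → €0.33
Tax on all other tangible goods = €0.33

€0.33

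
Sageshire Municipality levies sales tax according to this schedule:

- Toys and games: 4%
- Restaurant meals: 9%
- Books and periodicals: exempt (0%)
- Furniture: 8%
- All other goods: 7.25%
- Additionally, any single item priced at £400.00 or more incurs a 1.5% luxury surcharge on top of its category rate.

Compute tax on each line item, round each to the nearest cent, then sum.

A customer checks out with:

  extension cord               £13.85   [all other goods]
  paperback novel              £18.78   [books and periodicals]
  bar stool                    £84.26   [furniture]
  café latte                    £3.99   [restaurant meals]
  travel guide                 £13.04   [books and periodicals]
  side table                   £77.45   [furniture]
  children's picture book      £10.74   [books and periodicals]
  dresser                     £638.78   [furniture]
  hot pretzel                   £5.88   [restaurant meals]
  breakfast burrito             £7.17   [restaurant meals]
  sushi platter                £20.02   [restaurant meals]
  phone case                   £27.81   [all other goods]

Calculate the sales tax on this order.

Extension cord £13.85: all other goods → 7.25% → £1.00
Paperback novel £18.78: books and periodicals → 0% → £0.00
Bar stool £84.26: furniture → 8% → £6.74
Café latte £3.99: restaurant meals → 9% → £0.36
Travel guide £13.04: books and periodicals → 0% → £0.00
Side table £77.45: furniture → 8% → £6.20
Children's picture book £10.74: books and periodicals → 0% → £0.00
Dresser £638.78: furniture → 8% + 1.5% surcharge = 9.5% → £60.68
Hot pretzel £5.88: restaurant meals → 9% → £0.53
Breakfast burrito £7.17: restaurant meals → 9% → £0.65
Sushi platter £20.02: restaurant meals → 9% → £1.80
Phone case £27.81: all other goods → 7.25% → £2.02
Total tax = £1.00 + £6.74 + £0.36 + £6.20 + £60.68 + £0.53 + £0.65 + £1.80 + £2.02 = £79.98

£79.98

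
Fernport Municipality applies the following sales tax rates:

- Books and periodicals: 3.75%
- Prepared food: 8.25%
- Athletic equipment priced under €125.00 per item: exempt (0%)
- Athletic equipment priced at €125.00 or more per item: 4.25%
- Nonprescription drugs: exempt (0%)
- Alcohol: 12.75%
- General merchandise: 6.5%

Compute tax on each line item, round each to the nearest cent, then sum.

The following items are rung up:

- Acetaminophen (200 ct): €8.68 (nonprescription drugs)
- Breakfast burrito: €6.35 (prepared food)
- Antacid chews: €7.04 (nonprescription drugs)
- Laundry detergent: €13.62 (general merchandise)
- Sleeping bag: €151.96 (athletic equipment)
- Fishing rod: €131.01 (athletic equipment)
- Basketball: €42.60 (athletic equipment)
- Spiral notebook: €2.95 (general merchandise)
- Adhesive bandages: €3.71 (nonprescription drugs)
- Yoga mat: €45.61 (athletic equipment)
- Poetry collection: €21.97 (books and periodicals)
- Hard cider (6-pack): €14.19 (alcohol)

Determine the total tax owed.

€16.26

Acetaminophen (200 ct) €8.68: nonprescription drugs → 0% → €0.00
Breakfast burrito €6.35: prepared food → 8.25% → €0.52
Antacid chews €7.04: nonprescription drugs → 0% → €0.00
Laundry detergent €13.62: general merchandise → 6.5% → €0.89
Sleeping bag €151.96: athletic equipment, €125.00 or more → 4.25% → €6.46
Fishing rod €131.01: athletic equipment, €125.00 or more → 4.25% → €5.57
Basketball €42.60: athletic equipment, under €125.00 → 0% → €0.00
Spiral notebook €2.95: general merchandise → 6.5% → €0.19
Adhesive bandages €3.71: nonprescription drugs → 0% → €0.00
Yoga mat €45.61: athletic equipment, under €125.00 → 0% → €0.00
Poetry collection €21.97: books and periodicals → 3.75% → €0.82
Hard cider (6-pack) €14.19: alcohol → 12.75% → €1.81
Total tax = €0.52 + €0.89 + €6.46 + €5.57 + €0.19 + €0.82 + €1.81 = €16.26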